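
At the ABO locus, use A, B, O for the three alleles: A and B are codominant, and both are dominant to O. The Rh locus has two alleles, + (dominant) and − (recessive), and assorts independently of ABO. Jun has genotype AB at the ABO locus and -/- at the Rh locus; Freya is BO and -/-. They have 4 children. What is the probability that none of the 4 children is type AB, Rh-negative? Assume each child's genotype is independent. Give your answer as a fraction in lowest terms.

81/256

ABO cross AB × BO → 1/4 A, 1/2 B, 1/4 AB.
Rh cross -/- × -/- → 1 Rh-; so P(type AB, Rh-negative) = 1/4 × 1 = 1/4 per child.
P(not type AB, Rh-negative) = 3/4 for one child; (3/4)^4 = 81/256.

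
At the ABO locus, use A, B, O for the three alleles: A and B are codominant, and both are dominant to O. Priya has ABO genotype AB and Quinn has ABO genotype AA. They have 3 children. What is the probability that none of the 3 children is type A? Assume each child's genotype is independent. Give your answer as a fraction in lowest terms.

ABO cross AB × AA → 1/2 A, 1/2 AB.
So P(type A) = 1/2 per child.
P(not type A) = 1/2 for one child; (1/2)^3 = 1/8.

1/8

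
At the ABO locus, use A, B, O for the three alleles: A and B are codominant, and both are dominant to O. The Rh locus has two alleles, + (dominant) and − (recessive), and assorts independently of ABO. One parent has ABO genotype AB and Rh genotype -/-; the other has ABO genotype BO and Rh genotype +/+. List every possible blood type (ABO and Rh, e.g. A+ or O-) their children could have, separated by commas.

A+, B+, AB+

Gametes from AB × BO give offspring ABO genotypes AB, AO, BB, BO, i.e. phenotypes A, B, AB.
Rh cross -/- × +/+ → phenotypes Rh+.
Combining independently: A+, B+, AB+.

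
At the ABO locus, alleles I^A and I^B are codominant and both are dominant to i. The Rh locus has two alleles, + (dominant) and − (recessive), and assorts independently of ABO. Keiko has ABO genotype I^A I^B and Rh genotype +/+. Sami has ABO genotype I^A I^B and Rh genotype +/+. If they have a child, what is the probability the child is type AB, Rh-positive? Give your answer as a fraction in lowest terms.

ABO cross I^A I^B × I^A I^B → offspring phenotypes: 1/4 A, 1/4 B, 1/2 AB.
Rh cross +/+ × +/+ → 1 Rh+.
Independent loci: P(type AB, Rh-positive) = 1/2 × 1 = 1/2.

1/2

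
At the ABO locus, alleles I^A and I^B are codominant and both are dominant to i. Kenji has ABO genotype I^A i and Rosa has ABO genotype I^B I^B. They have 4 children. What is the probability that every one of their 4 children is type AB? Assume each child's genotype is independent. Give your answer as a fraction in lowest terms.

ABO cross I^A i × I^B I^B → 1/2 B, 1/2 AB.
So P(type AB) = 1/2 per child.
All 4 independent: (1/2)^4 = 1/16.

1/16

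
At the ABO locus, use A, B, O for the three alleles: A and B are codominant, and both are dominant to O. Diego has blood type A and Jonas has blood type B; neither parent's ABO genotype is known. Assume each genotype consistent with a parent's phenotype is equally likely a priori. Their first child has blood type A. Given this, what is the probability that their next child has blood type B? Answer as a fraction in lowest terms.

1/12

Possible genotypes: Diego ∈ {AA, AO}; Jonas ∈ {BB, BO}.
Weight each parental genotype pair by prior × P(type-A child):
  AA × BO: posterior weight 2/3; P(next child type B) = 0.
  AO × BO: posterior weight 1/3; P(next child type B) = 1/4.
Weighted sum = 1/12.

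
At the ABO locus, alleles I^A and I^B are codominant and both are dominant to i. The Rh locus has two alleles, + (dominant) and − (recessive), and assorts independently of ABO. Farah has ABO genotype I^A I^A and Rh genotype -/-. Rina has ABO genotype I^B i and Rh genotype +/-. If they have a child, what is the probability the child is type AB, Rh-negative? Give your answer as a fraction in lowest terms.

ABO cross I^A I^A × I^B i → offspring phenotypes: 1/2 A, 1/2 AB.
Rh cross -/- × +/- → 1/2 Rh+, 1/2 Rh-.
Independent loci: P(type AB, Rh-negative) = 1/2 × 1/2 = 1/4.

1/4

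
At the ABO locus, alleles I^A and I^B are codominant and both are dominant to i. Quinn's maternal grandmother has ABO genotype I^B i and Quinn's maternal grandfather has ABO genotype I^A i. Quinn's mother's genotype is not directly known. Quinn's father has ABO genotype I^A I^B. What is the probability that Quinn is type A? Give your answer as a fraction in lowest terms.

Quinn's mother's ABO genotype from I^B i × I^A i: 1/4 I^A I^B, 1/4 I^A i, 1/4 I^B i, 1/4 i i.
Crossing each possibility with the father I^A I^B and summing P(type A): 1/4·1/4 + 1/4·1/2 + 1/4·1/4 + 1/4·1/2 = 3/8.

3/8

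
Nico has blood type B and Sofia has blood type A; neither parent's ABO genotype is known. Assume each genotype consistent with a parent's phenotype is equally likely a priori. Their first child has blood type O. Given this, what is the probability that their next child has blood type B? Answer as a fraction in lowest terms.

1/4

Possible genotypes: Nico ∈ {I^B I^B, I^B i}; Sofia ∈ {I^A I^A, I^A i}.
Weight each parental genotype pair by prior × P(type-O child):
  I^B i × I^A i: posterior weight 1; P(next child type B) = 1/4.
Weighted sum = 1/4.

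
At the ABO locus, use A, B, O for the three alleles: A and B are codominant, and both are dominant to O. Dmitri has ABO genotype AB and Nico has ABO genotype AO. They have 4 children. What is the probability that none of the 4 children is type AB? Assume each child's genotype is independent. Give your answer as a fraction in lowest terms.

81/256

ABO cross AB × AO → 1/2 A, 1/4 B, 1/4 AB.
So P(type AB) = 1/4 per child.
P(not type AB) = 3/4 for one child; (3/4)^4 = 81/256.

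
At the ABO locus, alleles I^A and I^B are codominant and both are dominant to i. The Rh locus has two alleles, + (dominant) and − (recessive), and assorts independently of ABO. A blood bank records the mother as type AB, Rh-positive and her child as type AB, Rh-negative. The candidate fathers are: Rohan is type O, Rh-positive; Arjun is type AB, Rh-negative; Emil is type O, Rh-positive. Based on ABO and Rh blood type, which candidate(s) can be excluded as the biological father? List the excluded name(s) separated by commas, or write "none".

A candidate is excluded only if no genotype consistent with his phenotype could produce a type AB, Rh-negative child with a type AB, Rh-positive mother.
Rohan (type O, Rh+): no genotype consistent with that phenotype can produce a type-AB Rh- child with a type-AB mother.
Emil (type O, Rh+): no genotype consistent with that phenotype can produce a type-AB Rh- child with a type-AB mother.

Rohan, Emil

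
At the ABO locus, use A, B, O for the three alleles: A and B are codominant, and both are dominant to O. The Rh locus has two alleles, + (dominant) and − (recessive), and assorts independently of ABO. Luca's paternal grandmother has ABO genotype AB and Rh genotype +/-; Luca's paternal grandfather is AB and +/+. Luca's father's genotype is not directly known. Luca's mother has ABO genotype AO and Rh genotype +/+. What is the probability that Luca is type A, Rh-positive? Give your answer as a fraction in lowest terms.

1/2

Luca's father's ABO genotype from AB × AB: 1/4 AA, 1/2 AB, 1/4 BB.
Crossing each possibility with the mother AO and summing P(type A): 1/4·1 + 1/2·1/2 + 1/4·0 = 1/2.
Similarly for Rh via the father's Rh distribution: P(Rh+) = 1.
Independent loci: 1/2 × 1 = 1/2.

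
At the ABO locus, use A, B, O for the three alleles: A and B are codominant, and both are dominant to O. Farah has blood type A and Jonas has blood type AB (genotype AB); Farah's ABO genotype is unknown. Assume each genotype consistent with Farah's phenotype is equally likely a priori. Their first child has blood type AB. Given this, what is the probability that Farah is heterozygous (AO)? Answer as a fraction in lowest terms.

Possible genotypes: Farah ∈ {AA, AO}; Jonas ∈ {AB}.
Weight each parental genotype pair by prior × P(type-AB child):
  AA × AB: posterior weight 2/3.
  AO × AB: posterior weight 1/3.
Sum the posterior weight over pairs where Farah is AO: 1/3.

1/3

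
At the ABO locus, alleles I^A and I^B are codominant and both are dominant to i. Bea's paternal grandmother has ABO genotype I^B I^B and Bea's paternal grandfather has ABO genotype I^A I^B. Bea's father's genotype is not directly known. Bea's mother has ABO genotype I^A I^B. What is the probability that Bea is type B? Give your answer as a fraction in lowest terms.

Bea's father's ABO genotype from I^B I^B × I^A I^B: 1/2 I^A I^B, 1/2 I^B I^B.
Crossing each possibility with the mother I^A I^B and summing P(type B): 1/2·1/4 + 1/2·1/2 = 3/8.

3/8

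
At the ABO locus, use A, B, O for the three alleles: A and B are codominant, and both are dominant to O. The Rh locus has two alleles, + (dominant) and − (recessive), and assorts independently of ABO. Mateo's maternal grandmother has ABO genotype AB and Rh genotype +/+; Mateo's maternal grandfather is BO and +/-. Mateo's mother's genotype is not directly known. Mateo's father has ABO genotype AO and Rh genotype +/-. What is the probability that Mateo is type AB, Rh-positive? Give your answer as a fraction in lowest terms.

7/32

Mateo's mother's ABO genotype from AB × BO: 1/4 AB, 1/4 AO, 1/4 BB, 1/4 BO.
Crossing each possibility with the father AO and summing P(type AB): 1/4·1/4 + 1/4·0 + 1/4·1/2 + 1/4·1/4 = 1/4.
Similarly for Rh via the mother's Rh distribution: P(Rh+) = 7/8.
Independent loci: 1/4 × 7/8 = 7/32.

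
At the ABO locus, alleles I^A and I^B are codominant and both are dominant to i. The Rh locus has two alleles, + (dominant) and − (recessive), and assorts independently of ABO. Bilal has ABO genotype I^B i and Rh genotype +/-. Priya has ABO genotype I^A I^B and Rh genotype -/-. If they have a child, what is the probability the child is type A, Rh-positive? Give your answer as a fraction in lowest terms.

ABO cross I^B i × I^A I^B → offspring phenotypes: 1/4 A, 1/2 B, 1/4 AB.
Rh cross +/- × -/- → 1/2 Rh+, 1/2 Rh-.
Independent loci: P(type A, Rh-positive) = 1/4 × 1/2 = 1/8.

1/8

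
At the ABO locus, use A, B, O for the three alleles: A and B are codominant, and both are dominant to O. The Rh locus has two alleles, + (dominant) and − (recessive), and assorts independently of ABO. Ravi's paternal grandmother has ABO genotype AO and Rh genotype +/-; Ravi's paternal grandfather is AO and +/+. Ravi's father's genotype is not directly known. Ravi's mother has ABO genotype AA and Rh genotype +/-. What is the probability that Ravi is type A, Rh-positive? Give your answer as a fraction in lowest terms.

Ravi's father's ABO genotype from AO × AO: 1/4 AA, 1/2 AO, 1/4 OO.
Crossing each possibility with the mother AA and summing P(type A): 1/4·1 + 1/2·1 + 1/4·1 = 1.
Similarly for Rh via the father's Rh distribution: P(Rh+) = 7/8.
Independent loci: 1 × 7/8 = 7/8.

7/8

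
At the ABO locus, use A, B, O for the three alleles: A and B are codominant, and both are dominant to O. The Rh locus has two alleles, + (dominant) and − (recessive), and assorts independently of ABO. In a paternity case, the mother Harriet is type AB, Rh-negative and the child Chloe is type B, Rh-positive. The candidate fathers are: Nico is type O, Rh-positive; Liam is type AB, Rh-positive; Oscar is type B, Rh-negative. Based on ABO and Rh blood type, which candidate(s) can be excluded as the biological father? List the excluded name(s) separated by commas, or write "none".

A candidate is excluded only if no genotype consistent with his phenotype could produce a type B, Rh-positive child with a type AB, Rh-negative mother.
Oscar (type B, Rh-): no genotype consistent with that phenotype can produce a type-B Rh+ child with a type-AB mother.

Oscar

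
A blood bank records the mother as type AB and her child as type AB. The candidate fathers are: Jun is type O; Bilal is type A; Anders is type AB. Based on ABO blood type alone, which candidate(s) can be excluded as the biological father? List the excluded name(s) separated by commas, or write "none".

Jun

A candidate is excluded only if no genotype consistent with his phenotype could produce a type AB child with a type AB mother.
Jun (type O): no genotype consistent with that phenotype can produce a type-AB child with a type-AB mother.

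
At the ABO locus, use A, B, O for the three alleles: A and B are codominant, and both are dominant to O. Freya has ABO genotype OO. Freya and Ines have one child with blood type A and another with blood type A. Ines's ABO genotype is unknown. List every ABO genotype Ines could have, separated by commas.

For each candidate genotype of Ines, check whether crossing it with OO can produce every observed child phenotype.
  AA → possible child types {A} ✓
  AB → possible child types {A, B} ✓
  AO → possible child types {O, A} ✓
  BB → possible child types {B} ✗
  BO → possible child types {O, B} ✗
  OO → possible child types {O} ✗

AA, AB, AO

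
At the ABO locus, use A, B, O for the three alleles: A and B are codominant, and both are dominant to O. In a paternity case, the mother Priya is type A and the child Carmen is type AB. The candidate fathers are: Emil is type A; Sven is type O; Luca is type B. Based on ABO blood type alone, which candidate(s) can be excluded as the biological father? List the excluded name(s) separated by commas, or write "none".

Emil, Sven

A candidate is excluded only if no genotype consistent with his phenotype could produce a type AB child with a type A mother.
Emil (type A): no genotype consistent with that phenotype can produce a type-AB child with a type-A mother.
Sven (type O): no genotype consistent with that phenotype can produce a type-AB child with a type-A mother.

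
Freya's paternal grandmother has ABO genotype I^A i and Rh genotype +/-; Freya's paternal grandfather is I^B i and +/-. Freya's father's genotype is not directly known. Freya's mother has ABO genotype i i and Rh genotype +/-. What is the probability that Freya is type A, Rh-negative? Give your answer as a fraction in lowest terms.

1/16

Freya's father's ABO genotype from I^A i × I^B i: 1/4 I^A I^B, 1/4 I^A i, 1/4 I^B i, 1/4 i i.
Crossing each possibility with the mother i i and summing P(type A): 1/4·1/2 + 1/4·1/2 + 1/4·0 + 1/4·0 = 1/4.
Similarly for Rh via the father's Rh distribution: P(Rh-) = 1/4.
Independent loci: 1/4 × 1/4 = 1/16.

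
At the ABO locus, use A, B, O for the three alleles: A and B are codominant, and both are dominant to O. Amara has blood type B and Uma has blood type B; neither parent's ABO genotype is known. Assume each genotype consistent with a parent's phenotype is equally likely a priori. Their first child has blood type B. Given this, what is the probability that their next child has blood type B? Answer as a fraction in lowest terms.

Possible genotypes: Amara ∈ {BB, BO}; Uma ∈ {BB, BO}.
Weight each parental genotype pair by prior × P(type-B child):
  BB × BB: posterior weight 4/15; P(next child type B) = 1.
  BB × BO: posterior weight 4/15; P(next child type B) = 1.
  BO × BB: posterior weight 4/15; P(next child type B) = 1.
  BO × BO: posterior weight 1/5; P(next child type B) = 3/4.
Weighted sum = 19/20.

19/20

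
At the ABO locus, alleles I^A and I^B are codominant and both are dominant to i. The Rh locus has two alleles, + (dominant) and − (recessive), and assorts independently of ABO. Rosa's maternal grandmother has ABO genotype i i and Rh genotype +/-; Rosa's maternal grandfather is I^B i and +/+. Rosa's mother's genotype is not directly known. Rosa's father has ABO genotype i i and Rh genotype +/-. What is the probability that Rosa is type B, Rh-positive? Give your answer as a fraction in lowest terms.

Rosa's mother's ABO genotype from i i × I^B i: 1/2 I^B i, 1/2 i i.
Crossing each possibility with the father i i and summing P(type B): 1/2·1/2 + 1/2·0 = 1/4.
Similarly for Rh via the mother's Rh distribution: P(Rh+) = 7/8.
Independent loci: 1/4 × 7/8 = 7/32.

7/32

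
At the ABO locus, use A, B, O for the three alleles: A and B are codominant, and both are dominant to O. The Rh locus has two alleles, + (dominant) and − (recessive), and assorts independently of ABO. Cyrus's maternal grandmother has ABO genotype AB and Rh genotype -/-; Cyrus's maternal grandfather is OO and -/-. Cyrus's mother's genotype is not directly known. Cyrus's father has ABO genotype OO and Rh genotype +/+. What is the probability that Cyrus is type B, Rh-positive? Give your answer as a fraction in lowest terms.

1/4

Cyrus's mother's ABO genotype from AB × OO: 1/2 AO, 1/2 BO.
Crossing each possibility with the father OO and summing P(type B): 1/2·0 + 1/2·1/2 = 1/4.
Similarly for Rh via the mother's Rh distribution: P(Rh+) = 1.
Independent loci: 1/4 × 1 = 1/4.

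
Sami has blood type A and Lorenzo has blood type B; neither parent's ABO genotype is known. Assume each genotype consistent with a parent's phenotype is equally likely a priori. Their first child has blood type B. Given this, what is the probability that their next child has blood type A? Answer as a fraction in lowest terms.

Possible genotypes: Sami ∈ {I^A I^A, I^A i}; Lorenzo ∈ {I^B I^B, I^B i}.
Weight each parental genotype pair by prior × P(type-B child):
  I^A i × I^B I^B: posterior weight 2/3; P(next child type A) = 0.
  I^A i × I^B i: posterior weight 1/3; P(next child type A) = 1/4.
Weighted sum = 1/12.

1/12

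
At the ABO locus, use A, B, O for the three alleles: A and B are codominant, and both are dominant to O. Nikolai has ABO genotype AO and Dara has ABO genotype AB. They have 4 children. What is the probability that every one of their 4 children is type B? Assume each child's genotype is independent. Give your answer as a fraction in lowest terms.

1/256

ABO cross AO × AB → 1/2 A, 1/4 B, 1/4 AB.
So P(type B) = 1/4 per child.
All 4 independent: (1/4)^4 = 1/256.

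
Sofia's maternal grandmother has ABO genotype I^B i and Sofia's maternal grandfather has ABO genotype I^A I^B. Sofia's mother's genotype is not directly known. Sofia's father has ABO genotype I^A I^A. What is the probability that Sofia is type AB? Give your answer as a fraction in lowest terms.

1/2

Sofia's mother's ABO genotype from I^B i × I^A I^B: 1/4 I^A I^B, 1/4 I^A i, 1/4 I^B I^B, 1/4 I^B i.
Crossing each possibility with the father I^A I^A and summing P(type AB): 1/4·1/2 + 1/4·0 + 1/4·1 + 1/4·1/2 = 1/2.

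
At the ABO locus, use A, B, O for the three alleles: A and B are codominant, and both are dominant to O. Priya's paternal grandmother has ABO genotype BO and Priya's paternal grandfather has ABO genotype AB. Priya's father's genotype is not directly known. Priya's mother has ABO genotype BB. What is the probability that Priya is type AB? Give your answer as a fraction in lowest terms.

1/4

Priya's father's ABO genotype from BO × AB: 1/4 AB, 1/4 AO, 1/4 BB, 1/4 BO.
Crossing each possibility with the mother BB and summing P(type AB): 1/4·1/2 + 1/4·1/2 + 1/4·0 + 1/4·0 = 1/4.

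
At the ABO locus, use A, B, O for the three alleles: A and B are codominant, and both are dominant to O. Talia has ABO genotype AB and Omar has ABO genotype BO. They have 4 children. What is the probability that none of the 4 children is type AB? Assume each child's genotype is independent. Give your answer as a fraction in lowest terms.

81/256

ABO cross AB × BO → 1/4 A, 1/2 B, 1/4 AB.
So P(type AB) = 1/4 per child.
P(not type AB) = 3/4 for one child; (3/4)^4 = 81/256.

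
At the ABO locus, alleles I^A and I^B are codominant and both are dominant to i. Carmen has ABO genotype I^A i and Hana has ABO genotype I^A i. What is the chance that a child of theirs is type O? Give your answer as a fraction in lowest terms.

ABO cross I^A i × I^A i → offspring phenotypes: 1/4 O, 3/4 A.
So P(type O) = 1/4.

1/4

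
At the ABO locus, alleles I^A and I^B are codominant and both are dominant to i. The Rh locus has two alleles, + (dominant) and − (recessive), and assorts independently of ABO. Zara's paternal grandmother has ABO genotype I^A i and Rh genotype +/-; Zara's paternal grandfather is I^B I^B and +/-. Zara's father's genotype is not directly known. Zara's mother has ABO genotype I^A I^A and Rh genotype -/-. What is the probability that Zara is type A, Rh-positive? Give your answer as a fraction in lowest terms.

Zara's father's ABO genotype from I^A i × I^B I^B: 1/2 I^A I^B, 1/2 I^B i.
Crossing each possibility with the mother I^A I^A and summing P(type A): 1/2·1/2 + 1/2·1/2 = 1/2.
Similarly for Rh via the father's Rh distribution: P(Rh+) = 1/2.
Independent loci: 1/2 × 1/2 = 1/4.

1/4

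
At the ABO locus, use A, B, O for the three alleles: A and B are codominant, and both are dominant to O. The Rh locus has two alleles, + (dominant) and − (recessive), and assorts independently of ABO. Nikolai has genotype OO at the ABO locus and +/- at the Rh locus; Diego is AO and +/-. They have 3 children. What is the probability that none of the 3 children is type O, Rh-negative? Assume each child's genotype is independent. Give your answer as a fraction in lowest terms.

ABO cross OO × AO → 1/2 O, 1/2 A.
Rh cross +/- × +/- → 3/4 Rh+, 1/4 Rh-; so P(type O, Rh-negative) = 1/2 × 1/4 = 1/8 per child.
P(not type O, Rh-negative) = 7/8 for one child; (7/8)^3 = 343/512.

343/512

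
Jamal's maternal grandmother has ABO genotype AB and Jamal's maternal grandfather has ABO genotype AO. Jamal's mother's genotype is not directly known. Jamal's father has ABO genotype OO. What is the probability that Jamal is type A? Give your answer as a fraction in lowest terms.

Jamal's mother's ABO genotype from AB × AO: 1/4 AA, 1/4 AB, 1/4 AO, 1/4 BO.
Crossing each possibility with the father OO and summing P(type A): 1/4·1 + 1/4·1/2 + 1/4·1/2 + 1/4·0 = 1/2.

1/2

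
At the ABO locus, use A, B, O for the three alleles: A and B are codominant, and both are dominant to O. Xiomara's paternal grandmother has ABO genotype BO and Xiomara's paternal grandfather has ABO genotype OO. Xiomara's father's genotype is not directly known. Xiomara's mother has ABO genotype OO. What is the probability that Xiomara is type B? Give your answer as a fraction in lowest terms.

Xiomara's father's ABO genotype from BO × OO: 1/2 BO, 1/2 OO.
Crossing each possibility with the mother OO and summing P(type B): 1/2·1/2 + 1/2·0 = 1/4.

1/4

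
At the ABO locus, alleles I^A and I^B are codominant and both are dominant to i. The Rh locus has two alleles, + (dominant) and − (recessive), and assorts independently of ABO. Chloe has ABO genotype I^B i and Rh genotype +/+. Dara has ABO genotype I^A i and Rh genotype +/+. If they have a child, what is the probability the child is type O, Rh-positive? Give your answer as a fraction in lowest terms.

ABO cross I^B i × I^A i → offspring phenotypes: 1/4 O, 1/4 A, 1/4 B, 1/4 AB.
Rh cross +/+ × +/+ → 1 Rh+.
Independent loci: P(type O, Rh-positive) = 1/4 × 1 = 1/4.

1/4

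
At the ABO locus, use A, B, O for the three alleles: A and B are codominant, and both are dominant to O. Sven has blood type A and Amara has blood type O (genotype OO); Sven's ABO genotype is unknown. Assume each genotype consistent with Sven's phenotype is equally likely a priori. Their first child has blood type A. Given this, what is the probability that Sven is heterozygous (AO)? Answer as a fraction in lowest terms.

Possible genotypes: Sven ∈ {AA, AO}; Amara ∈ {OO}.
Weight each parental genotype pair by prior × P(type-A child):
  AA × OO: posterior weight 2/3.
  AO × OO: posterior weight 1/3.
Sum the posterior weight over pairs where Sven is AO: 1/3.

1/3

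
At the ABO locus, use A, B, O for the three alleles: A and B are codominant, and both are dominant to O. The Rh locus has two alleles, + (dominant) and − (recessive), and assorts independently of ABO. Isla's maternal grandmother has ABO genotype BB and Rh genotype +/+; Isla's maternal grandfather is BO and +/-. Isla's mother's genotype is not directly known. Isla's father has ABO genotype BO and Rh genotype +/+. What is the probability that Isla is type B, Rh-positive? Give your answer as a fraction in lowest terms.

Isla's mother's ABO genotype from BB × BO: 1/2 BB, 1/2 BO.
Crossing each possibility with the father BO and summing P(type B): 1/2·1 + 1/2·3/4 = 7/8.
Similarly for Rh via the mother's Rh distribution: P(Rh+) = 1.
Independent loci: 7/8 × 1 = 7/8.

7/8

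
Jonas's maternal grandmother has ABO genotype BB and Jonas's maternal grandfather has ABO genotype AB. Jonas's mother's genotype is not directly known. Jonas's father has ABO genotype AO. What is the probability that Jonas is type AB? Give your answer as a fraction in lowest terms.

Jonas's mother's ABO genotype from BB × AB: 1/2 AB, 1/2 BB.
Crossing each possibility with the father AO and summing P(type AB): 1/2·1/4 + 1/2·1/2 = 3/8.

3/8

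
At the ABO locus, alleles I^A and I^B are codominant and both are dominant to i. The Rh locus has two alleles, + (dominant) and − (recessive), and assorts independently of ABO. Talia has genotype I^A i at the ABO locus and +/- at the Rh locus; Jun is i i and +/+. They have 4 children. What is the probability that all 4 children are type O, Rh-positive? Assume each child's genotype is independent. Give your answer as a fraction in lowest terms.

ABO cross I^A i × i i → 1/2 O, 1/2 A.
Rh cross +/- × +/+ → 1 Rh+; so P(type O, Rh-positive) = 1/2 × 1 = 1/2 per child.
All 4 independent: (1/2)^4 = 1/16.

1/16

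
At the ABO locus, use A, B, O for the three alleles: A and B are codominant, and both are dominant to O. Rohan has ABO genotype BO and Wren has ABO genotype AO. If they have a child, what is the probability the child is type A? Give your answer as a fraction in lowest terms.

ABO cross BO × AO → offspring phenotypes: 1/4 O, 1/4 A, 1/4 B, 1/4 AB.
So P(type A) = 1/4.

1/4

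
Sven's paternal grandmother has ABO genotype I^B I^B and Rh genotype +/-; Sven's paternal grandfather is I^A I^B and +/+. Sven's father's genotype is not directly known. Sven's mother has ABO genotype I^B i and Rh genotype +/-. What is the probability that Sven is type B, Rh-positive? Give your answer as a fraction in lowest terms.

21/32

Sven's father's ABO genotype from I^B I^B × I^A I^B: 1/2 I^A I^B, 1/2 I^B I^B.
Crossing each possibility with the mother I^B i and summing P(type B): 1/2·1/2 + 1/2·1 = 3/4.
Similarly for Rh via the father's Rh distribution: P(Rh+) = 7/8.
Independent loci: 3/4 × 7/8 = 21/32.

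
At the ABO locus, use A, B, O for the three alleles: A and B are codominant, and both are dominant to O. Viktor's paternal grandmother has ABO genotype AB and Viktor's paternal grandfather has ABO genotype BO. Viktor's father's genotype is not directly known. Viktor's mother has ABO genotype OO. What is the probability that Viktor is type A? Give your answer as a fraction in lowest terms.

Viktor's father's ABO genotype from AB × BO: 1/4 AB, 1/4 AO, 1/4 BB, 1/4 BO.
Crossing each possibility with the mother OO and summing P(type A): 1/4·1/2 + 1/4·1/2 + 1/4·0 + 1/4·0 = 1/4.

1/4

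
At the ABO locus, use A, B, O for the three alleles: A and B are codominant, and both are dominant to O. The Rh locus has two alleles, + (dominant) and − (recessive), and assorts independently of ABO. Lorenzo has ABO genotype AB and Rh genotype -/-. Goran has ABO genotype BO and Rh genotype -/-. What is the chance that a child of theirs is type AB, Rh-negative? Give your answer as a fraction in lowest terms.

1/4

ABO cross AB × BO → offspring phenotypes: 1/4 A, 1/2 B, 1/4 AB.
Rh cross -/- × -/- → 1 Rh-.
Independent loci: P(type AB, Rh-negative) = 1/4 × 1 = 1/4.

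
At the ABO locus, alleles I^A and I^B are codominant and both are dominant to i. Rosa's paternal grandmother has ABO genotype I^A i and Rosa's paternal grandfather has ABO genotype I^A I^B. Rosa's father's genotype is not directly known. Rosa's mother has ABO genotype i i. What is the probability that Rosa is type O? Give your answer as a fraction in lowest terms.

Rosa's father's ABO genotype from I^A i × I^A I^B: 1/4 I^A I^A, 1/4 I^A I^B, 1/4 I^A i, 1/4 I^B i.
Crossing each possibility with the mother i i and summing P(type O): 1/4·0 + 1/4·0 + 1/4·1/2 + 1/4·1/2 = 1/4.

1/4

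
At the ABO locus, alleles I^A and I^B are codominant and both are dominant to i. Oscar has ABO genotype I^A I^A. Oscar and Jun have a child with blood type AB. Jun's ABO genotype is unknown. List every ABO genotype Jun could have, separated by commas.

For each candidate genotype of Jun, check whether crossing it with I^A I^A can produce every observed child phenotype.
  I^A I^A → possible child types {A} ✗
  I^A I^B → possible child types {A, AB} ✓
  I^A i → possible child types {A} ✗
  I^B I^B → possible child types {AB} ✓
  I^B i → possible child types {A, AB} ✓
  i i → possible child types {A} ✗

I^A I^B, I^B I^B, I^B i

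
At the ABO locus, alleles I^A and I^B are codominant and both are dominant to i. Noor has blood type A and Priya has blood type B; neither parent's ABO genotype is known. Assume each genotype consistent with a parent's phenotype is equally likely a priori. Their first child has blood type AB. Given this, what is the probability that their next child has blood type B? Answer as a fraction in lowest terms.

5/36

Possible genotypes: Noor ∈ {I^A I^A, I^A i}; Priya ∈ {I^B I^B, I^B i}.
Weight each parental genotype pair by prior × P(type-AB child):
  I^A I^A × I^B I^B: posterior weight 4/9; P(next child type B) = 0.
  I^A I^A × I^B i: posterior weight 2/9; P(next child type B) = 0.
  I^A i × I^B I^B: posterior weight 2/9; P(next child type B) = 1/2.
  I^A i × I^B i: posterior weight 1/9; P(next child type B) = 1/4.
Weighted sum = 5/36.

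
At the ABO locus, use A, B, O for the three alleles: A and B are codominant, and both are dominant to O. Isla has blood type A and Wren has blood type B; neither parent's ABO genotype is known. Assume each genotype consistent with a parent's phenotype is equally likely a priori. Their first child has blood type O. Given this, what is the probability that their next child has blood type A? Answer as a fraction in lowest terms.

1/4

Possible genotypes: Isla ∈ {AA, AO}; Wren ∈ {BB, BO}.
Weight each parental genotype pair by prior × P(type-O child):
  AO × BO: posterior weight 1; P(next child type A) = 1/4.
Weighted sum = 1/4.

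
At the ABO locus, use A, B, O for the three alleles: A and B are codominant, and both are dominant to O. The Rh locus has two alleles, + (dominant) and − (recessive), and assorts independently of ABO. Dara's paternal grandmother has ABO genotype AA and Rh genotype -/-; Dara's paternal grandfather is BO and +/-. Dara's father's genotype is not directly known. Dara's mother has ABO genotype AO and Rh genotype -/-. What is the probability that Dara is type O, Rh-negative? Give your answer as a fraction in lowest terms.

3/32

Dara's father's ABO genotype from AA × BO: 1/2 AB, 1/2 AO.
Crossing each possibility with the mother AO and summing P(type O): 1/2·0 + 1/2·1/4 = 1/8.
Similarly for Rh via the father's Rh distribution: P(Rh-) = 3/4.
Independent loci: 1/8 × 3/4 = 3/32.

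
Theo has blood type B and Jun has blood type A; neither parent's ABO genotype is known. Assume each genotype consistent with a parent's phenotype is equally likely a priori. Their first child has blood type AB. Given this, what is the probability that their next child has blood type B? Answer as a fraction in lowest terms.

Possible genotypes: Theo ∈ {I^B I^B, I^B i}; Jun ∈ {I^A I^A, I^A i}.
Weight each parental genotype pair by prior × P(type-AB child):
  I^B I^B × I^A I^A: posterior weight 4/9; P(next child type B) = 0.
  I^B I^B × I^A i: posterior weight 2/9; P(next child type B) = 1/2.
  I^B i × I^A I^A: posterior weight 2/9; P(next child type B) = 0.
  I^B i × I^A i: posterior weight 1/9; P(next child type B) = 1/4.
Weighted sum = 5/36.

5/36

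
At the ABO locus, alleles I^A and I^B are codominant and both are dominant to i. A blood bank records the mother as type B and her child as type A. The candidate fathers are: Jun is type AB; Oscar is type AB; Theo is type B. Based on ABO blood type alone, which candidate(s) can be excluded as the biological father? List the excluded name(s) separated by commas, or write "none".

Theo

A candidate is excluded only if no genotype consistent with his phenotype could produce a type A child with a type B mother.
Theo (type B): no genotype consistent with that phenotype can produce a type-A child with a type-B mother.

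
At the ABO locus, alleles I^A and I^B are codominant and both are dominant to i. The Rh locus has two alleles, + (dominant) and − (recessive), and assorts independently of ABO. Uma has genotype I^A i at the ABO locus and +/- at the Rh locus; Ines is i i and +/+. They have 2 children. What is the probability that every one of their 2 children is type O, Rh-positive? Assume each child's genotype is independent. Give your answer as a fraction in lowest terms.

ABO cross I^A i × i i → 1/2 O, 1/2 A.
Rh cross +/- × +/+ → 1 Rh+; so P(type O, Rh-positive) = 1/2 × 1 = 1/2 per child.
All 2 independent: (1/2)^2 = 1/4.

1/4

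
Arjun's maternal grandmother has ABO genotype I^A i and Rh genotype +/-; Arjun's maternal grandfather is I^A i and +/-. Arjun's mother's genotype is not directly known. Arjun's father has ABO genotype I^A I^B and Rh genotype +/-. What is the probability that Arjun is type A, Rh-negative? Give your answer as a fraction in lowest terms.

Arjun's mother's ABO genotype from I^A i × I^A i: 1/4 I^A I^A, 1/2 I^A i, 1/4 i i.
Crossing each possibility with the father I^A I^B and summing P(type A): 1/4·1/2 + 1/2·1/2 + 1/4·1/2 = 1/2.
Similarly for Rh via the mother's Rh distribution: P(Rh-) = 1/4.
Independent loci: 1/2 × 1/4 = 1/8.

1/8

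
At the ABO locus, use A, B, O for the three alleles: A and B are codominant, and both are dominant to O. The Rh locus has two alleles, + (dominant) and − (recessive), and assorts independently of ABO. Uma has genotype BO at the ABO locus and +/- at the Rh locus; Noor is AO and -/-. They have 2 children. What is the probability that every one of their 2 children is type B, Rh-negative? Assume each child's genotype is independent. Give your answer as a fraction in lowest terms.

1/64

ABO cross BO × AO → 1/4 O, 1/4 A, 1/4 B, 1/4 AB.
Rh cross +/- × -/- → 1/2 Rh+, 1/2 Rh-; so P(type B, Rh-negative) = 1/4 × 1/2 = 1/8 per child.
All 2 independent: (1/8)^2 = 1/64.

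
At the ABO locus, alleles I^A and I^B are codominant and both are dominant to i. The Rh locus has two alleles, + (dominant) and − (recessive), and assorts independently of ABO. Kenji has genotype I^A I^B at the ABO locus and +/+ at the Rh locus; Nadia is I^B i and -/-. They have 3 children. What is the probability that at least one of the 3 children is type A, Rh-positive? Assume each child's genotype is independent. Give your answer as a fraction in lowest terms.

ABO cross I^A I^B × I^B i → 1/4 A, 1/2 B, 1/4 AB.
Rh cross +/+ × -/- → 1 Rh+; so P(type A, Rh-positive) = 1/4 × 1 = 1/4 per child.
P(none) = (3/4)^3 = 27/64; P(at least one) = 1 − 27/64 = 37/64.

37/64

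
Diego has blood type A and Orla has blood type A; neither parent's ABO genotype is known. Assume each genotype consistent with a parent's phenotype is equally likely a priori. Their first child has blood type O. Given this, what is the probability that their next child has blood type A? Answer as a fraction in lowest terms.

3/4

Possible genotypes: Diego ∈ {I^A I^A, I^A i}; Orla ∈ {I^A I^A, I^A i}.
Weight each parental genotype pair by prior × P(type-O child):
  I^A i × I^A i: posterior weight 1; P(next child type A) = 3/4.
Weighted sum = 3/4.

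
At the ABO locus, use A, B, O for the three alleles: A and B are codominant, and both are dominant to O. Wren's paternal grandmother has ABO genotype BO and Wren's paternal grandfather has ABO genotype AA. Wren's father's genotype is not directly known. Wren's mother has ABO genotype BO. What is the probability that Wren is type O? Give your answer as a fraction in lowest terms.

Wren's father's ABO genotype from BO × AA: 1/2 AB, 1/2 AO.
Crossing each possibility with the mother BO and summing P(type O): 1/2·0 + 1/2·1/4 = 1/8.

1/8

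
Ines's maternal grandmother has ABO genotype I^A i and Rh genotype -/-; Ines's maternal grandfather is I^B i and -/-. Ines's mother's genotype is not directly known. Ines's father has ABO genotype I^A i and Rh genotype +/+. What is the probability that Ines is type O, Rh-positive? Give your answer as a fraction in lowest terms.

Ines's mother's ABO genotype from I^A i × I^B i: 1/4 I^A I^B, 1/4 I^A i, 1/4 I^B i, 1/4 i i.
Crossing each possibility with the father I^A i and summing P(type O): 1/4·0 + 1/4·1/4 + 1/4·1/4 + 1/4·1/2 = 1/4.
Similarly for Rh via the mother's Rh distribution: P(Rh+) = 1.
Independent loci: 1/4 × 1 = 1/4.

1/4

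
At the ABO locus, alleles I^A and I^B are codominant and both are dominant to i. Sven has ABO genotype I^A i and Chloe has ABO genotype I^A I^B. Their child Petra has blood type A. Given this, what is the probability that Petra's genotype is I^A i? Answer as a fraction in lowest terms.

Cross I^A i × I^A I^B → 1/4 I^A I^A, 1/4 I^A I^B, 1/4 I^A i, 1/4 I^B i.
Type-A genotypes among offspring: I^A I^A (1/4), I^A i (1/4); total 1/2.
P(I^A i | type A) = (1/4) / (1/2) = 1/2.

1/2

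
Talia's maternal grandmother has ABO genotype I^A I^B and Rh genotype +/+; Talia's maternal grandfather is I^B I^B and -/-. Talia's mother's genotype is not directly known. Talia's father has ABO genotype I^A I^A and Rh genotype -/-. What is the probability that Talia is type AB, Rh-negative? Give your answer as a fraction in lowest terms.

3/8

Talia's mother's ABO genotype from I^A I^B × I^B I^B: 1/2 I^A I^B, 1/2 I^B I^B.
Crossing each possibility with the father I^A I^A and summing P(type AB): 1/2·1/2 + 1/2·1 = 3/4.
Similarly for Rh via the mother's Rh distribution: P(Rh-) = 1/2.
Independent loci: 3/4 × 1/2 = 3/8.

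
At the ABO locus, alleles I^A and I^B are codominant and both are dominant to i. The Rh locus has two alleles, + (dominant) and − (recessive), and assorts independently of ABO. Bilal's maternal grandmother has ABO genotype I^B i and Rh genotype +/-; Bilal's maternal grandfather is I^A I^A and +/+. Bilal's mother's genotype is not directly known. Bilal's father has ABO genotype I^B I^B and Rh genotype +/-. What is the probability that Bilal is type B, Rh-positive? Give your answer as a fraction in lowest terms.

Bilal's mother's ABO genotype from I^B i × I^A I^A: 1/2 I^A I^B, 1/2 I^A i.
Crossing each possibility with the father I^B I^B and summing P(type B): 1/2·1/2 + 1/2·1/2 = 1/2.
Similarly for Rh via the mother's Rh distribution: P(Rh+) = 7/8.
Independent loci: 1/2 × 7/8 = 7/16.

7/16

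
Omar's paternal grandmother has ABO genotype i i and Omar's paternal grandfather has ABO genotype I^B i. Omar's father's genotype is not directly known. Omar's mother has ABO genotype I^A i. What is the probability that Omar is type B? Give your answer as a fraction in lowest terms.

1/8

Omar's father's ABO genotype from i i × I^B i: 1/2 I^B i, 1/2 i i.
Crossing each possibility with the mother I^A i and summing P(type B): 1/2·1/4 + 1/2·0 = 1/8.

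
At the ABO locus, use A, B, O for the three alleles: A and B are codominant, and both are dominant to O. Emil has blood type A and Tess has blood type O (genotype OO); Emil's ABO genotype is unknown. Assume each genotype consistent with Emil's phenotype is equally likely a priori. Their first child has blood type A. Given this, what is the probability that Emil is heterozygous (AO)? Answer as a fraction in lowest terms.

1/3

Possible genotypes: Emil ∈ {AA, AO}; Tess ∈ {OO}.
Weight each parental genotype pair by prior × P(type-A child):
  AA × OO: posterior weight 2/3.
  AO × OO: posterior weight 1/3.
Sum the posterior weight over pairs where Emil is AO: 1/3.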